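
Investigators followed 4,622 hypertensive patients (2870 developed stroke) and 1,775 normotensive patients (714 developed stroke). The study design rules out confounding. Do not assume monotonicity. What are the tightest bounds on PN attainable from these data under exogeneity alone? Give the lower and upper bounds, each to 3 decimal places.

p₁ = P(outcome | exposed) = 2870/4622 = 0.62094
p₀ = P(outcome | unexposed) = 714/1775 = 0.40225
Under exogeneity alone the bounds on PN are max{0,(p₁−p₀)/p₁} ≤ PN ≤ min{1,(1−p₀)/p₁}.
  lower = (p₁ − p₀)/p₁ = 0.21869 / 0.62094 ≈ 0.3522
  upper = min{1, (1 − p₀)/p₁} = 0.59775 / 0.62094 ≈ 0.9626

0.352 ≤ PN ≤ 0.963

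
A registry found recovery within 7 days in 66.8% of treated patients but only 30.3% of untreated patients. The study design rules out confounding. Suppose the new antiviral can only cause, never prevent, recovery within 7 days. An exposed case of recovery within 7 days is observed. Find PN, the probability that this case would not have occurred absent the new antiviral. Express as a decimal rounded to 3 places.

p₁ = 0.668, p₀ = 0.303.
Under exogeneity and monotonicity, PN = (p₁ − p₀) / p₁.
PN = (0.668 − 0.303) / 0.668 = 0.365 / 0.668 ≈ 0.5464

PN ≈ 0.546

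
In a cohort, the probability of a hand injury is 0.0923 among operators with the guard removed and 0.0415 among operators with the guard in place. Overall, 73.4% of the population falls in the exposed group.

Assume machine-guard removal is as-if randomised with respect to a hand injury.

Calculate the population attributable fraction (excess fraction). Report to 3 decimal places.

PAF ≈ 0.473

Let p₁ = 0.0923, p₀ = 0.0415.
Overall risk P(Y=1) = π·p₁ + (1−π)·p₀ = 0.734×0.0923 + 0.266×0.0415 = 0.078787.
Under exogeneity, PAF = [P(Y=1) − p₀] / P(Y=1).
PAF = (0.078787 − 0.0415) / 0.078787 ≈ 0.4733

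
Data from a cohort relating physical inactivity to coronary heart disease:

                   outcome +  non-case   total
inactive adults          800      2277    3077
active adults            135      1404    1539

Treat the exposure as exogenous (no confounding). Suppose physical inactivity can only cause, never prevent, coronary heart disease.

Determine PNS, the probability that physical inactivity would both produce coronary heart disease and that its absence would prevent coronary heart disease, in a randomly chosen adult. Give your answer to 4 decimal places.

p₁ = P(outcome | exposed) = 800/3077 = 0.25999
p₀ = P(outcome | unexposed) = 135/1539 = 0.087719
Under exogeneity and monotonicity, PNS = p₁ − p₀.
PNS = 0.25999 − 0.087719 = 0.17227

PNS ≈ 0.1723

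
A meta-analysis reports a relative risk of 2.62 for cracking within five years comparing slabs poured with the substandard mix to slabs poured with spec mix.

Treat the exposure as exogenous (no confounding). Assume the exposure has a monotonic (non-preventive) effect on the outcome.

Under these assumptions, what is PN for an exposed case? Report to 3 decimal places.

Under exogeneity and monotonicity, PN = (RR − 1) / RR = 1 − 1/RR.
PN = (2.62 − 1) / 2.62 = 1.62 / 2.62 ≈ 0.6183

PN ≈ 0.618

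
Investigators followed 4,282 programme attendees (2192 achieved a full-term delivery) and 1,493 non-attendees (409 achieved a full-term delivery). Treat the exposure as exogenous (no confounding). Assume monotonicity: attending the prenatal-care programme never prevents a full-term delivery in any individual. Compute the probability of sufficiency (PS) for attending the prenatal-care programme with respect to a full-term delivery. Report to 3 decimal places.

PS ≈ 0.328

p₁ = P(outcome | exposed) = 2192/4282 = 0.51191
p₀ = P(outcome | unexposed) = 409/1493 = 0.27395
Under exogeneity and monotonicity, PS = (p₁ − p₀) / (1 − p₀).
PS = (0.51191 − 0.27395) / (1 − 0.27395) = 0.23797 / 0.72605 ≈ 0.3278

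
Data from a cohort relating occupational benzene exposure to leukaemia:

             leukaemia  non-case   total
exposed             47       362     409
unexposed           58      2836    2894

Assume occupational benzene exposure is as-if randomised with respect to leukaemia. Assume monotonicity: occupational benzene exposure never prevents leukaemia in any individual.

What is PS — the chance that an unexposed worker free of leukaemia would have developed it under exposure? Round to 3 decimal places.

PS ≈ 0.097

p₁ = P(outcome | exposed) = 47/409 = 0.11491
p₀ = P(outcome | unexposed) = 58/2894 = 0.020041
Under exogeneity and monotonicity, PS = (p₁ − p₀) / (1 − p₀).
PS = (0.11491 − 0.020041) / (1 − 0.020041) = 0.094873 / 0.97996 ≈ 0.0968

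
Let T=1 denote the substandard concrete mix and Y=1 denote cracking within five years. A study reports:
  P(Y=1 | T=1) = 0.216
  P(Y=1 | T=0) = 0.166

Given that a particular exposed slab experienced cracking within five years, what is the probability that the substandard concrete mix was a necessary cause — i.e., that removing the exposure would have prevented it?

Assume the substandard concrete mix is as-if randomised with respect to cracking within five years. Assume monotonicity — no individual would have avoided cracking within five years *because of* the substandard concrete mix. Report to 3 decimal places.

PN ≈ 0.231

Let p₁ = 0.216, p₀ = 0.166.
Under exogeneity and monotonicity, PN = (p₁ − p₀) / p₁.
PN = (0.216 − 0.166) / 0.216 = 0.05 / 0.216 ≈ 0.2315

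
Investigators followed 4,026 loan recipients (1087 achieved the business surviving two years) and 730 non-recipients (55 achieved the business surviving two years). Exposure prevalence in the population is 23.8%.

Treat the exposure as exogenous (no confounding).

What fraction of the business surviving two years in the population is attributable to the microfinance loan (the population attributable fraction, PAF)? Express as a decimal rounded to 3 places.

p₁ = P(outcome | exposed) = 1087/4026 = 0.27
p₀ = P(outcome | unexposed) = 55/730 = 0.075342
Overall risk P(Y=1) = π·p₁ + (1−π)·p₀ = 0.238×0.27 + 0.762×0.075342 = 0.12167.
Under exogeneity, PAF = [P(Y=1) − p₀] / P(Y=1).
PAF = (0.12167 − 0.075342) / 0.12167 ≈ 0.3808

PAF ≈ 0.381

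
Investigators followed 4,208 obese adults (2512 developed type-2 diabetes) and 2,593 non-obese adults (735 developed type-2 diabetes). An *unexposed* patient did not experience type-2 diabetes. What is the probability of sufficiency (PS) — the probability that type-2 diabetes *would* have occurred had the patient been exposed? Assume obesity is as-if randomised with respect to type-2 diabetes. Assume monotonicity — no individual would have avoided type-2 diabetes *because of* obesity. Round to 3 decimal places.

PS ≈ 0.438

p₁ = P(outcome | exposed) = 2512/4208 = 0.59696
p₀ = P(outcome | unexposed) = 735/2593 = 0.28346
Under exogeneity and monotonicity, PS = (p₁ − p₀) / (1 − p₀).
PS = (0.59696 − 0.28346) / (1 − 0.28346) = 0.3135 / 0.71654 ≈ 0.4375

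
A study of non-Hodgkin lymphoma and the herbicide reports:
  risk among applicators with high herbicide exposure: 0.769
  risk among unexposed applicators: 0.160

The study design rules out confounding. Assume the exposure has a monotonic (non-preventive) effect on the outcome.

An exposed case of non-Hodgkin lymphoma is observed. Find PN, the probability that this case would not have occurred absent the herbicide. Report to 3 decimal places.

Let p₁ = 0.769, p₀ = 0.16.
Under exogeneity and monotonicity, PN = (p₁ − p₀) / p₁.
PN = (0.769 − 0.16) / 0.769 = 0.609 / 0.769 ≈ 0.7919

PN ≈ 0.792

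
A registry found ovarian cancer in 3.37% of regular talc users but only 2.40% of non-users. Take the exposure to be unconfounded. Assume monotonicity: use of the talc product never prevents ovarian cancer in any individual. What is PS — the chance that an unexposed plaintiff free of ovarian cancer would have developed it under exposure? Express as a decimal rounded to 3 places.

p₁ = 0.0337, p₀ = 0.024.
Under exogeneity and monotonicity, PS = (p₁ − p₀) / (1 − p₀).
PS = (0.0337 − 0.024) / (1 − 0.024) = 0.0097 / 0.976 ≈ 0.0099

PS ≈ 0.010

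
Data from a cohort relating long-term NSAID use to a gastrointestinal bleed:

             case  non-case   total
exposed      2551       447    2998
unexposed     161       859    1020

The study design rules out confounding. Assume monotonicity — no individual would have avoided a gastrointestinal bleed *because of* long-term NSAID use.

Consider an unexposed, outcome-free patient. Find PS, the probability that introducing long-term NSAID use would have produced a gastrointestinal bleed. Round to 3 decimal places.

PS ≈ 0.823

p₁ = P(outcome | exposed) = 2551/2998 = 0.8509
p₀ = P(outcome | unexposed) = 161/1020 = 0.15784
Under exogeneity and monotonicity, PS = (p₁ − p₀)/(1 − p₀).
PS = (0.8509 − 0.15784) / 0.84216 ≈ 0.8230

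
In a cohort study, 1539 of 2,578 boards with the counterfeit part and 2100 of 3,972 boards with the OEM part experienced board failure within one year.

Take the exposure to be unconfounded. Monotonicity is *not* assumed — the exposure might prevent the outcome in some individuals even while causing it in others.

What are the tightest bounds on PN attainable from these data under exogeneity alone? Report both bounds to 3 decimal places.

p₁ = P(outcome | exposed) = 1539/2578 = 0.59697
p₀ = P(outcome | unexposed) = 2100/3972 = 0.5287
Under exogeneity alone the bounds on PN are max{0,(p₁−p₀)/p₁} ≤ PN ≤ min{1,(1−p₀)/p₁}.
  lower = (p₁ − p₀)/p₁ = 0.068273 / 0.59697 ≈ 0.1144
  upper = min{1, (1 − p₀)/p₁} = 0.4713 / 0.59697 ≈ 0.7895

0.114 ≤ PN ≤ 0.789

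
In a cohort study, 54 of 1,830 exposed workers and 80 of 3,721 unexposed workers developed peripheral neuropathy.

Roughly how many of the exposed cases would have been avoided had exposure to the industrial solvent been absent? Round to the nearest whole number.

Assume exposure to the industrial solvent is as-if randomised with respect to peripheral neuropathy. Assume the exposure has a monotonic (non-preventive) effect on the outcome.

about 15 cases

p₁ = P(outcome | exposed) = 54/1830 = 0.029508
p₀ = P(outcome | unexposed) = 80/3721 = 0.0215
PN = (p₁ − p₀)/p₁ = (0.029508 − 0.0215) / 0.029508 ≈ 0.27140.
Attributable cases ≈ PN × (exposed cases) = 0.27140 × 54 ≈ 14.66.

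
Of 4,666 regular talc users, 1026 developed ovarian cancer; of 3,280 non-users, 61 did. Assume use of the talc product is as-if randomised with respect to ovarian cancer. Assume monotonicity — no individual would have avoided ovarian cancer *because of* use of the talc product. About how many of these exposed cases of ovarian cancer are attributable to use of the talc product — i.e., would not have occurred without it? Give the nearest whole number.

p₁ = P(outcome | exposed) = 1026/4666 = 0.21989
p₀ = P(outcome | unexposed) = 61/3280 = 0.018598
PN = (p₁ − p₀)/p₁ = (0.21989 − 0.018598) / 0.21989 ≈ 0.91542.
Attributable cases ≈ PN × (exposed cases) = 0.91542 × 1026 ≈ 939.22.

about 939 cases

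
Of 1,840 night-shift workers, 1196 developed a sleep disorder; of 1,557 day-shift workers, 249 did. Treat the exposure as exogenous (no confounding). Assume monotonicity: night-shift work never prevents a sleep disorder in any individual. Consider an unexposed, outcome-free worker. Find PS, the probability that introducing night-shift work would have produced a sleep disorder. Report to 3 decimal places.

PS ≈ 0.583

p₁ = P(outcome | exposed) = 1196/1840 = 0.65
p₀ = P(outcome | unexposed) = 249/1557 = 0.15992
Under exogeneity and monotonicity, PS = (p₁ − p₀) / (1 − p₀).
PS = (0.65 − 0.15992) / (1 − 0.15992) = 0.49008 / 0.84008 ≈ 0.5834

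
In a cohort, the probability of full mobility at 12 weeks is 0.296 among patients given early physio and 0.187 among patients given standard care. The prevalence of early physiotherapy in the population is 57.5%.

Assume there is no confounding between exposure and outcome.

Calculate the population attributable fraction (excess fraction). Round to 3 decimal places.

Let p₁ = 0.296, p₀ = 0.187.
Overall risk P(Y=1) = π·p₁ + (1−π)·p₀ = 0.575×0.296 + 0.425×0.187 = 0.24967.
Under exogeneity, PAF = [P(Y=1) − p₀] / P(Y=1).
PAF = (0.24967 − 0.187) / 0.24967 ≈ 0.2510

PAF ≈ 0.251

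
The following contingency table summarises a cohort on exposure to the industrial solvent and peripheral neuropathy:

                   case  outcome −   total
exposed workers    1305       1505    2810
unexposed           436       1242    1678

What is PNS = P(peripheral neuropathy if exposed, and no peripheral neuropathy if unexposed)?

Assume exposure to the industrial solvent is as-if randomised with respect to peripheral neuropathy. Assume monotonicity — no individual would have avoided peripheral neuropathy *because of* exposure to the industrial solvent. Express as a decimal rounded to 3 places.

PNS ≈ 0.205

p₁ = P(outcome | exposed) = 1305/2810 = 0.46441
p₀ = P(outcome | unexposed) = 436/1678 = 0.25983
Under exogeneity and monotonicity, PNS = p₁ − p₀.
PNS = 0.46441 − 0.25983 = 0.20458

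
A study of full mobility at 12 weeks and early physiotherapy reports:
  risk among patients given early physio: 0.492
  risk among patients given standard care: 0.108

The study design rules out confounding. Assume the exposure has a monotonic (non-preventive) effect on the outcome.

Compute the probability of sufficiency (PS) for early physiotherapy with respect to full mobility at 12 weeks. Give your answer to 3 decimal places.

PS ≈ 0.430

Let p₁ = 0.492, p₀ = 0.108.
Under exogeneity and monotonicity, PS = (p₁ − p₀) / (1 − p₀).
PS = (0.492 − 0.108) / (1 − 0.108) = 0.384 / 0.892 ≈ 0.4305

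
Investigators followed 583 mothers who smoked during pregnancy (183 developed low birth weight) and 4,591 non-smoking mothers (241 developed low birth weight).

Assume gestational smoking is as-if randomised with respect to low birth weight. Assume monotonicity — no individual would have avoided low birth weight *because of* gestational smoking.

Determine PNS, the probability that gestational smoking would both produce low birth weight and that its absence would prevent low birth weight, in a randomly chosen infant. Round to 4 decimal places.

p₁ = P(outcome | exposed) = 183/583 = 0.31389
p₀ = P(outcome | unexposed) = 241/4591 = 0.052494
Under exogeneity and monotonicity, PNS = p₁ − p₀.
PNS = 0.31389 − 0.052494 = 0.2614

PNS ≈ 0.2614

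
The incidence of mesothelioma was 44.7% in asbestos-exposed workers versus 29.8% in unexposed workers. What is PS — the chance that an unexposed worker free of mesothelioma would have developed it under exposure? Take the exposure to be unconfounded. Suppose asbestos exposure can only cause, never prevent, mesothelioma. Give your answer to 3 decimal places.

p₁ = 0.447, p₀ = 0.298.
Under exogeneity and monotonicity, PS = (p₁ − p₀) / (1 − p₀).
PS = (0.447 − 0.298) / (1 − 0.298) = 0.149 / 0.702 ≈ 0.2123

PS ≈ 0.212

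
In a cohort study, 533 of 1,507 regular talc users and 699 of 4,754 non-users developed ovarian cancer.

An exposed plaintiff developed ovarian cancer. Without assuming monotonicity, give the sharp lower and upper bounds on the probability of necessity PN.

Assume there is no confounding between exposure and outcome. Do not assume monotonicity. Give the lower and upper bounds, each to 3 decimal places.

0.584 ≤ PN ≤ 1.000

p₁ = P(outcome | exposed) = 533/1507 = 0.35368
p₀ = P(outcome | unexposed) = 699/4754 = 0.14703
Under exogeneity alone the bounds on PN are max{0,(p₁−p₀)/p₁} ≤ PN ≤ min{1,(1−p₀)/p₁}.
  lower = (p₁ − p₀)/p₁ = 0.20665 / 0.35368 ≈ 0.5843
  upper = min{1, (1 − p₀)/p₁} = 0.85297 / 0.35368 ≈ 2.4117 → capped at 1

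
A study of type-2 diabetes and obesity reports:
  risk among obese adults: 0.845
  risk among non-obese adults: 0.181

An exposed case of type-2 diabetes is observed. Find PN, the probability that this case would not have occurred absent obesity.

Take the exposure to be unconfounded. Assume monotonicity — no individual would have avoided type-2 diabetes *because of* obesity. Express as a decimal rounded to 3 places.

Let p₁ = 0.845, p₀ = 0.181.
Under exogeneity and monotonicity, PN = (p₁ − p₀) / p₁.
PN = (0.845 − 0.181) / 0.845 = 0.664 / 0.845 ≈ 0.7858

PN ≈ 0.786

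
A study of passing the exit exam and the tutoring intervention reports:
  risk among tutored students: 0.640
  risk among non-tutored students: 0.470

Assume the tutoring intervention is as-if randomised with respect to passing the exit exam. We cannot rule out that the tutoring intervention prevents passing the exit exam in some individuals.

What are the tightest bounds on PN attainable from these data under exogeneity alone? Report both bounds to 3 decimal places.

Let p₁ = 0.64, p₀ = 0.47.
Under exogeneity alone the bounds on PN are max{0,(p₁−p₀)/p₁} ≤ PN ≤ min{1,(1−p₀)/p₁}.
  lower = (p₁ − p₀)/p₁ = 0.17 / 0.64 ≈ 0.2656
  upper = min{1, (1 − p₀)/p₁} = 0.53 / 0.64 ≈ 0.8281

0.266 ≤ PN ≤ 0.828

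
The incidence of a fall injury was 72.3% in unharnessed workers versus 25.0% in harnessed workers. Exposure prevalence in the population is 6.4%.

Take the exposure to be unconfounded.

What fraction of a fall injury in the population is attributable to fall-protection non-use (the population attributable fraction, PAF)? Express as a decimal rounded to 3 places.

p₁ = 0.723, p₀ = 0.25.
Overall risk P(Y=1) = π·p₁ + (1−π)·p₀ = 0.064×0.723 + 0.936×0.25 = 0.28027.
Under exogeneity, PAF = [P(Y=1) − p₀] / P(Y=1).
PAF = (0.28027 − 0.25) / 0.28027 ≈ 0.1080

PAF ≈ 0.108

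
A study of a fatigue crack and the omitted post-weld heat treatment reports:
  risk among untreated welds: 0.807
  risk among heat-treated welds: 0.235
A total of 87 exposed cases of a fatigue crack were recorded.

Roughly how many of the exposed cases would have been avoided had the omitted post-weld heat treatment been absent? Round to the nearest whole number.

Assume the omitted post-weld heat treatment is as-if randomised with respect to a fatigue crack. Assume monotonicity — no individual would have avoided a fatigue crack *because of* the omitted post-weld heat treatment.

about 62 cases

Let p₁ = 0.807, p₀ = 0.235.
PN = (p₁ − p₀)/p₁ = (0.807 − 0.235) / 0.807 ≈ 0.70880.
Attributable cases ≈ PN × (exposed cases) = 0.70880 × 87 ≈ 61.67.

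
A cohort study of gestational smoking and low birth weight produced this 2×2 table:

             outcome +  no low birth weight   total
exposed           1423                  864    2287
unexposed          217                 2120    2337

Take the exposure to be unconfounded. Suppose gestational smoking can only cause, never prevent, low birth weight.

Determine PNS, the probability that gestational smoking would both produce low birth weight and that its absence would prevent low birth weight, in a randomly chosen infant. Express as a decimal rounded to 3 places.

p₁ = P(outcome | exposed) = 1423/2287 = 0.62221
p₀ = P(outcome | unexposed) = 217/2337 = 0.092854
Under exogeneity and monotonicity, PNS = p₁ − p₀.
PNS = 0.62221 − 0.092854 = 0.52936

PNS ≈ 0.529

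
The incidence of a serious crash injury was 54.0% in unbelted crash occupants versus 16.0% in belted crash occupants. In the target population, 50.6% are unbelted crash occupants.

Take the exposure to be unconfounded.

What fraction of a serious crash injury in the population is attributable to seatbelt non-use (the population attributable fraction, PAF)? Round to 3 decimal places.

p₁ = 0.54, p₀ = 0.16.
Overall risk P(Y=1) = π·p₁ + (1−π)·p₀ = 0.506×0.54 + 0.494×0.16 = 0.35228.
Under exogeneity, PAF = [P(Y=1) − p₀] / P(Y=1).
PAF = (0.35228 − 0.16) / 0.35228 ≈ 0.5458

PAF ≈ 0.546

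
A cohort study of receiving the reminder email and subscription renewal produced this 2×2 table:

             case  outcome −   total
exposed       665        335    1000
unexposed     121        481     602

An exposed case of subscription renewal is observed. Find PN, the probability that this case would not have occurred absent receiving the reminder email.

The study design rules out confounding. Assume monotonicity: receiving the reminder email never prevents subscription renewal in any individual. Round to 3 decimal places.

p₁ = P(outcome | exposed) = 665/1000 = 0.665
p₀ = P(outcome | unexposed) = 121/602 = 0.201
Under exogeneity and monotonicity, PN = (p₁ − p₀) / p₁.
PN = (0.665 − 0.201) / 0.665 = 0.464 / 0.665 ≈ 0.6977

PN ≈ 0.698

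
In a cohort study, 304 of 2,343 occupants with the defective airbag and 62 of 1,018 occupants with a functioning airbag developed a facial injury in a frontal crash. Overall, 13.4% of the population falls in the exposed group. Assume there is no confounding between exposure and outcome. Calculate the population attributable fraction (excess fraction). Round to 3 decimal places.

PAF ≈ 0.132

p₁ = P(outcome | exposed) = 304/2343 = 0.12975
p₀ = P(outcome | unexposed) = 62/1018 = 0.060904
Overall risk P(Y=1) = π·p₁ + (1−π)·p₀ = 0.134×0.12975 + 0.866×0.060904 = 0.070129.
Under exogeneity, PAF = [P(Y=1) − p₀] / P(Y=1).
PAF = (0.070129 − 0.060904) / 0.070129 ≈ 0.1315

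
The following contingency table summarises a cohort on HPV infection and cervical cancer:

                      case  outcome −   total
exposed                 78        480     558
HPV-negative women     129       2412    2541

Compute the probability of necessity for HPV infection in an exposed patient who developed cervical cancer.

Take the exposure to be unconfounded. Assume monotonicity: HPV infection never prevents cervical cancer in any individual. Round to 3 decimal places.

p₁ = P(outcome | exposed) = 78/558 = 0.13978
p₀ = P(outcome | unexposed) = 129/2541 = 0.050767
Under exogeneity and monotonicity, PN = (p₁ − p₀)/p₁.
PN = (0.13978 − 0.050767) / 0.13978 ≈ 0.6368

PN ≈ 0.637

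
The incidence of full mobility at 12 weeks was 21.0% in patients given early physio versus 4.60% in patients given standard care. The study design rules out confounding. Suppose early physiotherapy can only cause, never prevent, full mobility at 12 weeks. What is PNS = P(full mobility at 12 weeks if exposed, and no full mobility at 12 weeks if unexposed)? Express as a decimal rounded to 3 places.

PNS ≈ 0.164

p₁ = 0.21, p₀ = 0.046.
Under exogeneity and monotonicity, PNS = p₁ − p₀.
PNS = 0.21 − 0.046 = 0.164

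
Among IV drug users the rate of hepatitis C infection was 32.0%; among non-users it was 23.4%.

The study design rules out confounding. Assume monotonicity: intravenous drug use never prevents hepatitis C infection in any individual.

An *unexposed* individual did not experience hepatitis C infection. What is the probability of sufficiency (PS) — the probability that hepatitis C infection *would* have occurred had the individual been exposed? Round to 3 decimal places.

p₁ = 0.32, p₀ = 0.234.
Under exogeneity and monotonicity, PS = (p₁ − p₀) / (1 − p₀).
PS = (0.32 − 0.234) / (1 − 0.234) = 0.086 / 0.766 ≈ 0.1123

PS ≈ 0.112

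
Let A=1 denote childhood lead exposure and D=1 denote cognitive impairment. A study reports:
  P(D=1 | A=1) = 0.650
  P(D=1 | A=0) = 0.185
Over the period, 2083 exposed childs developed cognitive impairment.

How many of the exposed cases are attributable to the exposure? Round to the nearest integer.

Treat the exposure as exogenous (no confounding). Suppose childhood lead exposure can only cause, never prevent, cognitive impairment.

about 1490 cases

Let p₁ = 0.65, p₀ = 0.185.
PN = (p₁ − p₀)/p₁ = (0.65 − 0.185) / 0.65 ≈ 0.71538.
Attributable cases ≈ PN × (exposed cases) = 0.71538 × 2083 ≈ 1490.15.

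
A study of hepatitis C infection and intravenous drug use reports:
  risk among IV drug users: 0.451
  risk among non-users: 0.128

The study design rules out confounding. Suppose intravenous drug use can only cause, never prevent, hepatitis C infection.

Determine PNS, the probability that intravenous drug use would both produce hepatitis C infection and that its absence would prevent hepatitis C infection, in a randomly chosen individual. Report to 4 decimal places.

Let p₁ = 0.451, p₀ = 0.128.
Under exogeneity and monotonicity, PNS = p₁ − p₀.
PNS = 0.451 − 0.128 = 0.323

PNS ≈ 0.3230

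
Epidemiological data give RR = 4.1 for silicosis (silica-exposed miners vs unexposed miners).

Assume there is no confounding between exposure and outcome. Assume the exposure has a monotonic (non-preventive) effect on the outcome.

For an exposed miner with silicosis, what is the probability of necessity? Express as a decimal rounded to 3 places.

Under exogeneity and monotonicity, PN = (RR − 1) / RR = 1 − 1/RR.
PN = (4.1 − 1) / 4.1 = 3.1 / 4.1 ≈ 0.7561

PN ≈ 0.756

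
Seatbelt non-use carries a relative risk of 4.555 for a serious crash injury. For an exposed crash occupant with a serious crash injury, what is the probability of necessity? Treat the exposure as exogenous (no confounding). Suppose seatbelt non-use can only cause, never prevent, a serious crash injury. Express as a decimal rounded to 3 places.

PN ≈ 0.780

Under exogeneity and monotonicity, PN = (RR − 1) / RR = 1 − 1/RR.
PN = (4.555 − 1) / 4.555 = 3.555 / 4.555 ≈ 0.7805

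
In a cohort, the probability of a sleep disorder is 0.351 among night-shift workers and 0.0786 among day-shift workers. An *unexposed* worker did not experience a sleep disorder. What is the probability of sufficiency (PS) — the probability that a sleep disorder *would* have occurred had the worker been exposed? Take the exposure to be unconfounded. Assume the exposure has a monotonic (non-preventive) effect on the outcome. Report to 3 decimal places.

PS ≈ 0.296

Let p₁ = 0.351, p₀ = 0.0786.
Under exogeneity and monotonicity, PS = (p₁ − p₀) / (1 − p₀).
PS = (0.351 − 0.0786) / (1 − 0.0786) = 0.2724 / 0.9214 ≈ 0.2956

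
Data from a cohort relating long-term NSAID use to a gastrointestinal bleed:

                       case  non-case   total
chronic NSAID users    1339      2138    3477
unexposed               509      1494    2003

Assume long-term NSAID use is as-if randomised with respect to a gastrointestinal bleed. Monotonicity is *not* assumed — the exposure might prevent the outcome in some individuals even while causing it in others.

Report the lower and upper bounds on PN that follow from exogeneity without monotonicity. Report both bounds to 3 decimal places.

0.340 ≤ PN ≤ 1.000

p₁ = P(outcome | exposed) = 1339/3477 = 0.3851
p₀ = P(outcome | unexposed) = 509/2003 = 0.25412
Under exogeneity alone the bounds on PN are max{0,(p₁−p₀)/p₁} ≤ PN ≤ min{1,(1−p₀)/p₁}.
  lower = (p₁ − p₀)/p₁ = 0.13098 / 0.3851 ≈ 0.3401
  upper = min{1, (1 − p₀)/p₁} = 0.74588 / 0.3851 ≈ 1.9368 → capped at 1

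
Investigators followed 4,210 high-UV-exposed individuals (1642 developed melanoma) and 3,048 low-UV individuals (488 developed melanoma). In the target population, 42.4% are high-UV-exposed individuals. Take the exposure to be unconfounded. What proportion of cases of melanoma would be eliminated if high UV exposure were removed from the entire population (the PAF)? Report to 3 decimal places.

p₁ = P(outcome | exposed) = 1642/4210 = 0.39002
p₀ = P(outcome | unexposed) = 488/3048 = 0.1601
Overall risk P(Y=1) = π·p₁ + (1−π)·p₀ = 0.424×0.39002 + 0.576×0.1601 = 0.25759.
Under exogeneity, PAF = [P(Y=1) − p₀] / P(Y=1).
PAF = (0.25759 − 0.1601) / 0.25759 ≈ 0.3785

PAF ≈ 0.378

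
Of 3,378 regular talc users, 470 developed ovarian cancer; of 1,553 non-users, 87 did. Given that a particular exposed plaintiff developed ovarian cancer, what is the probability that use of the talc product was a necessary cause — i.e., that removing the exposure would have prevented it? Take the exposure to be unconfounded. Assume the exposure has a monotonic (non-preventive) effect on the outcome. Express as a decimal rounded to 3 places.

PN ≈ 0.597

p₁ = P(outcome | exposed) = 470/3378 = 0.13914
p₀ = P(outcome | unexposed) = 87/1553 = 0.056021
Under exogeneity and monotonicity, PN = (p₁ − p₀) / p₁.
PN = (0.13914 − 0.056021) / 0.13914 = 0.083115 / 0.13914 ≈ 0.5974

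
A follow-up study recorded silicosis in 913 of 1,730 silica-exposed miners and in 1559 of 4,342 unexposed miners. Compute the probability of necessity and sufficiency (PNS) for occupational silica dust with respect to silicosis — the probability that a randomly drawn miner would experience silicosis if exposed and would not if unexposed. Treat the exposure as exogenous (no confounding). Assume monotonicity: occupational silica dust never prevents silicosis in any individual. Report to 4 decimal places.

PNS ≈ 0.1687

p₁ = P(outcome | exposed) = 913/1730 = 0.52775
p₀ = P(outcome | unexposed) = 1559/4342 = 0.35905
Under exogeneity and monotonicity, PNS = p₁ − p₀.
PNS = 0.52775 − 0.35905 = 0.16869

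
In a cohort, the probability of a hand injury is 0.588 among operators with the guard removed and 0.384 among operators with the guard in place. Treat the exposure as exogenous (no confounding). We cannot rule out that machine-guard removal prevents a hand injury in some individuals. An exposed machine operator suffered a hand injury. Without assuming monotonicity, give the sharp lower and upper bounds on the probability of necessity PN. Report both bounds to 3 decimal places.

0.347 ≤ PN ≤ 1.000

Let p₁ = 0.588, p₀ = 0.384.
Under exogeneity alone the bounds on PN are max{0,(p₁−p₀)/p₁} ≤ PN ≤ min{1,(1−p₀)/p₁}.
  lower = (p₁ − p₀)/p₁ = 0.204 / 0.588 ≈ 0.3469
  upper = min{1, (1 − p₀)/p₁} = 0.616 / 0.588 ≈ 1.0476 → capped at 1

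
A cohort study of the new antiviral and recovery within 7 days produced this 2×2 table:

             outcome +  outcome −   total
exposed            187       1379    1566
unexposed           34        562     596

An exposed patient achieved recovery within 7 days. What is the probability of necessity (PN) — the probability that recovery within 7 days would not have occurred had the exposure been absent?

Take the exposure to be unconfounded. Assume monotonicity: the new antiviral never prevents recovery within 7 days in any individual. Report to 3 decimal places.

p₁ = P(outcome | exposed) = 187/1566 = 0.11941
p₀ = P(outcome | unexposed) = 34/596 = 0.057047
Under exogeneity and monotonicity, PN = (p₁ − p₀)/p₁.
PN = (0.11941 − 0.057047) / 0.11941 ≈ 0.5223

PN ≈ 0.522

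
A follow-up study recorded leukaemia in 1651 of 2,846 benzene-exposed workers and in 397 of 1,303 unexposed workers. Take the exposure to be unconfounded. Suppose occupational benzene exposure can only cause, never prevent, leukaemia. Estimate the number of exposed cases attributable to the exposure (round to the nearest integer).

p₁ = P(outcome | exposed) = 1651/2846 = 0.58011
p₀ = P(outcome | unexposed) = 397/1303 = 0.30468
PN = (p₁ − p₀)/p₁ = (0.58011 − 0.30468) / 0.58011 ≈ 0.47479.
Attributable cases ≈ PN × (exposed cases) = 0.47479 × 1651 ≈ 783.88.

about 784 cases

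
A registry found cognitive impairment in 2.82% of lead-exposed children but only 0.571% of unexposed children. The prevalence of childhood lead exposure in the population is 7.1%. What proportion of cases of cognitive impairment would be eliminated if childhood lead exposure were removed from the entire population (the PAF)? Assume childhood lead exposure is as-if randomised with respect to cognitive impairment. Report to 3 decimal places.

p₁ = 0.0282, p₀ = 0.00571.
Overall risk P(Y=1) = π·p₁ + (1−π)·p₀ = 0.071×0.0282 + 0.929×0.00571 = 0.0073068.
Under exogeneity, PAF = [P(Y=1) − p₀] / P(Y=1).
PAF = (0.0073068 − 0.00571) / 0.0073068 ≈ 0.2185

PAF ≈ 0.219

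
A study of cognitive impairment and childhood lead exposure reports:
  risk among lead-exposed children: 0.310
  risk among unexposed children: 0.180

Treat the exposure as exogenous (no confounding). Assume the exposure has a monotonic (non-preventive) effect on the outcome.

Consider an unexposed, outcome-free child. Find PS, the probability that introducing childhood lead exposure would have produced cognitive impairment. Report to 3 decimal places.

PS ≈ 0.159

Let p₁ = 0.31, p₀ = 0.18.
Under exogeneity and monotonicity, PS = (p₁ − p₀) / (1 − p₀).
PS = (0.31 − 0.18) / (1 − 0.18) = 0.13 / 0.82 ≈ 0.1585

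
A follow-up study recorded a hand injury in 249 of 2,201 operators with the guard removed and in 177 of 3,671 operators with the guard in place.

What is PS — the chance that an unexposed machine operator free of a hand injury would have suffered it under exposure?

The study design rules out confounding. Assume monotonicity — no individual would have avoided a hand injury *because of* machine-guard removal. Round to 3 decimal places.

p₁ = P(outcome | exposed) = 249/2201 = 0.11313
p₀ = P(outcome | unexposed) = 177/3671 = 0.048216
Under exogeneity and monotonicity, PS = (p₁ − p₀) / (1 − p₀).
PS = (0.11313 − 0.048216) / (1 − 0.048216) = 0.064915 / 0.95178 ≈ 0.0682

PS ≈ 0.068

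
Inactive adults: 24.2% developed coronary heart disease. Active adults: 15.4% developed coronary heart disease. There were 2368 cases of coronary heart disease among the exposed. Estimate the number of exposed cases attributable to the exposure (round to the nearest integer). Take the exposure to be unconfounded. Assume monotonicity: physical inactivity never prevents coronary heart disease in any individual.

about 861 cases

p₁ = 0.242, p₀ = 0.154.
PN = (p₁ − p₀)/p₁ = (0.242 − 0.154) / 0.242 ≈ 0.36364.
Attributable cases ≈ PN × (exposed cases) = 0.36364 × 2368 ≈ 861.09.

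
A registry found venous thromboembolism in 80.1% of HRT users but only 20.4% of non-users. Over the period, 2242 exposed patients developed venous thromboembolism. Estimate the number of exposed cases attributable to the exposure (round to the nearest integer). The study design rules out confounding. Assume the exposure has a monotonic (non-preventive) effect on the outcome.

p₁ = 0.801, p₀ = 0.204.
PN = (p₁ − p₀)/p₁ = (0.801 − 0.204) / 0.801 ≈ 0.74532.
Attributable cases ≈ PN × (exposed cases) = 0.74532 × 2242 ≈ 1671.00.

about 1671 cases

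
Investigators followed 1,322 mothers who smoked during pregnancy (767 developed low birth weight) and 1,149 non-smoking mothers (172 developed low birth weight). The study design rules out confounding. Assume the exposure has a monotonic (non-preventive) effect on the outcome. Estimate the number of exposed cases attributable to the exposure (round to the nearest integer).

p₁ = P(outcome | exposed) = 767/1322 = 0.58018
p₀ = P(outcome | unexposed) = 172/1149 = 0.1497
PN = (p₁ − p₀)/p₁ = (0.58018 − 0.1497) / 0.58018 ≈ 0.74199.
Attributable cases ≈ PN × (exposed cases) = 0.74199 × 767 ≈ 569.10.

about 569 cases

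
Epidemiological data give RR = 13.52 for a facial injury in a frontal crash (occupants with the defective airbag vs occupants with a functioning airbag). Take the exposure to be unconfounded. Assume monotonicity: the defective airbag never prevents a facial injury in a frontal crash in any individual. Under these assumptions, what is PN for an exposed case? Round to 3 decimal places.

Under exogeneity and monotonicity, PN = (RR − 1) / RR = 1 − 1/RR.
PN = (13.52 − 1) / 13.52 = 12.52 / 13.52 ≈ 0.9260

PN ≈ 0.926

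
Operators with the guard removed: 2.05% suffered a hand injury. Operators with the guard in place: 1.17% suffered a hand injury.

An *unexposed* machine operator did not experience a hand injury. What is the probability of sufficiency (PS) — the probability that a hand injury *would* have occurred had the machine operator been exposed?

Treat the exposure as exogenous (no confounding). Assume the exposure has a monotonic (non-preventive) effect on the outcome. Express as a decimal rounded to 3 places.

p₁ = 0.0205, p₀ = 0.0117.
Under exogeneity and monotonicity, PS = (p₁ − p₀) / (1 − p₀).
PS = (0.0205 − 0.0117) / (1 − 0.0117) = 0.0088 / 0.9883 ≈ 0.0089

PS ≈ 0.009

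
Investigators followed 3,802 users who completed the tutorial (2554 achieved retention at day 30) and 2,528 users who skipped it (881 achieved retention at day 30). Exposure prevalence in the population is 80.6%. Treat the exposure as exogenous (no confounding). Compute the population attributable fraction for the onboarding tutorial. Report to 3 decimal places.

PAF ≈ 0.428

p₁ = P(outcome | exposed) = 2554/3802 = 0.67175
p₀ = P(outcome | unexposed) = 881/2528 = 0.3485
Overall risk P(Y=1) = π·p₁ + (1−π)·p₀ = 0.806×0.67175 + 0.194×0.3485 = 0.60904.
Under exogeneity, PAF = [P(Y=1) − p₀] / P(Y=1).
PAF = (0.60904 − 0.3485) / 0.60904 ≈ 0.4278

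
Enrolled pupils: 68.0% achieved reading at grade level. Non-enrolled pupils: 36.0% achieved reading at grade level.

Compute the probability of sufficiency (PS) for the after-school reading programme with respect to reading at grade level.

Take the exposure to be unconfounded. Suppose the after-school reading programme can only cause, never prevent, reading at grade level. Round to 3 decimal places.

p₁ = 0.68, p₀ = 0.36.
Under exogeneity and monotonicity, PS = (p₁ − p₀) / (1 − p₀).
PS = (0.68 − 0.36) / (1 − 0.36) = 0.32 / 0.64 ≈ 0.5000

PS ≈ 0.500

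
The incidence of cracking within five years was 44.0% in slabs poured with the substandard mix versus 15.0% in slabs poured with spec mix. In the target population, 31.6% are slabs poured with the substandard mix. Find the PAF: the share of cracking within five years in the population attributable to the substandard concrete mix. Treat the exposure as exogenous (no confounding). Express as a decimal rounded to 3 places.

p₁ = 0.44, p₀ = 0.15.
Overall risk P(Y=1) = π·p₁ + (1−π)·p₀ = 0.316×0.44 + 0.684×0.15 = 0.24164.
Under exogeneity, PAF = [P(Y=1) − p₀] / P(Y=1).
PAF = (0.24164 − 0.15) / 0.24164 ≈ 0.3792

PAF ≈ 0.379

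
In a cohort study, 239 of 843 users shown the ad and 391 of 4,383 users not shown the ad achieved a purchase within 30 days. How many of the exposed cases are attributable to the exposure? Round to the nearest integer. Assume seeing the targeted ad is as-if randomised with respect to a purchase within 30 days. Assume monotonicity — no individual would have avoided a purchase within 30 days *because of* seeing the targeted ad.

about 164 cases

p₁ = P(outcome | exposed) = 239/843 = 0.28351
p₀ = P(outcome | unexposed) = 391/4383 = 0.089208
PN = (p₁ − p₀)/p₁ = (0.28351 − 0.089208) / 0.28351 ≈ 0.68534.
Attributable cases ≈ PN × (exposed cases) = 0.68534 × 239 ≈ 163.80.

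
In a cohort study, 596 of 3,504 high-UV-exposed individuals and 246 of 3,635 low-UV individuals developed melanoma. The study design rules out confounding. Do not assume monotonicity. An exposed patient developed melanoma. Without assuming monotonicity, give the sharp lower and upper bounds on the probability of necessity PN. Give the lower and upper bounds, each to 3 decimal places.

0.602 ≤ PN ≤ 1.000

p₁ = P(outcome | exposed) = 596/3504 = 0.17009
p₀ = P(outcome | unexposed) = 246/3635 = 0.067675
Under exogeneity alone the bounds on PN are max{0,(p₁−p₀)/p₁} ≤ PN ≤ min{1,(1−p₀)/p₁}.
  lower = (p₁ − p₀)/p₁ = 0.10242 / 0.17009 ≈ 0.6021
  upper = min{1, (1 − p₀)/p₁} = 0.93232 / 0.17009 ≈ 5.4813 → capped at 1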